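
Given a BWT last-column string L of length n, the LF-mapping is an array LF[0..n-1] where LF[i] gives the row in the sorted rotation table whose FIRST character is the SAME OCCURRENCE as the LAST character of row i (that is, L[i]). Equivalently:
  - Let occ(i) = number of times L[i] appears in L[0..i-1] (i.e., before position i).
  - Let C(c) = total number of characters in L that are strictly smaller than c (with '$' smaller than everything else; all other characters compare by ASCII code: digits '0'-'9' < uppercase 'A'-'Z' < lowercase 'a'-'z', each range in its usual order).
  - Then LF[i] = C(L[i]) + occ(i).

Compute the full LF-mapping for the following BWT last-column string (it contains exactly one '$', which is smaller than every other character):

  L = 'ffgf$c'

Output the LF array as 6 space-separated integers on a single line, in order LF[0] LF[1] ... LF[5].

Answer: 2 3 5 4 0 1

Derivation:
Char counts: '$':1, 'c':1, 'f':3, 'g':1
C (first-col start): C('$')=0, C('c')=1, C('f')=2, C('g')=5
L[0]='f': occ=0, LF[0]=C('f')+0=2+0=2
L[1]='f': occ=1, LF[1]=C('f')+1=2+1=3
L[2]='g': occ=0, LF[2]=C('g')+0=5+0=5
L[3]='f': occ=2, LF[3]=C('f')+2=2+2=4
L[4]='$': occ=0, LF[4]=C('$')+0=0+0=0
L[5]='c': occ=0, LF[5]=C('c')+0=1+0=1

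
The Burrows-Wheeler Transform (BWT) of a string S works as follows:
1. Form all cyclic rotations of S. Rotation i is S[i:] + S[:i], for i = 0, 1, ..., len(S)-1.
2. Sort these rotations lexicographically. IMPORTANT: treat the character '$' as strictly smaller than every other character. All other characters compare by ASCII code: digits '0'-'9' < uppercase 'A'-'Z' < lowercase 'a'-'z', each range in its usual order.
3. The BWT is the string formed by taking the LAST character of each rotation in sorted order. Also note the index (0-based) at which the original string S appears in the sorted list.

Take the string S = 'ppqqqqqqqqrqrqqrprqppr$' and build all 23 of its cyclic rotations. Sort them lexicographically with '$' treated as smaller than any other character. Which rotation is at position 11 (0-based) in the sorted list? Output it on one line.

Answer: qqqqrqrqqrprqppr$ppqqqq

Derivation:
All 23 rotations (rotation i = S[i:]+S[:i]):
  rot[0] = ppqqqqqqqqrqrqqrprqppr$
  rot[1] = pqqqqqqqqrqrqqrprqppr$p
  rot[2] = qqqqqqqqrqrqqrprqppr$pp
  rot[3] = qqqqqqqrqrqqrprqppr$ppq
  rot[4] = qqqqqqrqrqqrprqppr$ppqq
  rot[5] = qqqqqrqrqqrprqppr$ppqqq
  rot[6] = qqqqrqrqqrprqppr$ppqqqq
  rot[7] = qqqrqrqqrprqppr$ppqqqqq
  rot[8] = qqrqrqqrprqppr$ppqqqqqq
  rot[9] = qrqrqqrprqppr$ppqqqqqqq
  rot[10] = rqrqqrprqppr$ppqqqqqqqq
  rot[11] = qrqqrprqppr$ppqqqqqqqqr
  rot[12] = rqqrprqppr$ppqqqqqqqqrq
  rot[13] = qqrprqppr$ppqqqqqqqqrqr
  rot[14] = qrprqppr$ppqqqqqqqqrqrq
  rot[15] = rprqppr$ppqqqqqqqqrqrqq
  rot[16] = prqppr$ppqqqqqqqqrqrqqr
  rot[17] = rqppr$ppqqqqqqqqrqrqqrp
  rot[18] = qppr$ppqqqqqqqqrqrqqrpr
  rot[19] = ppr$ppqqqqqqqqrqrqqrprq
  rot[20] = pr$ppqqqqqqqqrqrqqrprqp
  rot[21] = r$ppqqqqqqqqrqrqqrprqpp
  rot[22] = $ppqqqqqqqqrqrqqrprqppr
Sorted (with $ < everything):
  sorted[0] = $ppqqqqqqqqrqrqqrprqppr
  sorted[1] = ppqqqqqqqqrqrqqrprqppr$
  sorted[2] = ppr$ppqqqqqqqqrqrqqrprq
  sorted[3] = pqqqqqqqqrqrqqrprqppr$p
  sorted[4] = pr$ppqqqqqqqqrqrqqrprqp
  sorted[5] = prqppr$ppqqqqqqqqrqrqqr
  sorted[6] = qppr$ppqqqqqqqqrqrqqrpr
  sorted[7] = qqqqqqqqrqrqqrprqppr$pp
  sorted[8] = qqqqqqqrqrqqrprqppr$ppq
  sorted[9] = qqqqqqrqrqqrprqppr$ppqq
  sorted[10] = qqqqqrqrqqrprqppr$ppqqq
  sorted[11] = qqqqrqrqqrprqppr$ppqqqq
  sorted[12] = qqqrqrqqrprqppr$ppqqqqq
  sorted[13] = qqrprqppr$ppqqqqqqqqrqr
  sorted[14] = qqrqrqqrprqppr$ppqqqqqq
  sorted[15] = qrprqppr$ppqqqqqqqqrqrq
  sorted[16] = qrqqrprqppr$ppqqqqqqqqr
  sorted[17] = qrqrqqrprqppr$ppqqqqqqq
  sorted[18] = r$ppqqqqqqqqrqrqqrprqpp
  sorted[19] = rprqppr$ppqqqqqqqqrqrqq
  sorted[20] = rqppr$ppqqqqqqqqrqrqqrp
  sorted[21] = rqqrprqppr$ppqqqqqqqqrq
  sorted[22] = rqrqqrprqppr$ppqqqqqqqq
sorted[11] = qqqqrqrqqrprqppr$ppqqqq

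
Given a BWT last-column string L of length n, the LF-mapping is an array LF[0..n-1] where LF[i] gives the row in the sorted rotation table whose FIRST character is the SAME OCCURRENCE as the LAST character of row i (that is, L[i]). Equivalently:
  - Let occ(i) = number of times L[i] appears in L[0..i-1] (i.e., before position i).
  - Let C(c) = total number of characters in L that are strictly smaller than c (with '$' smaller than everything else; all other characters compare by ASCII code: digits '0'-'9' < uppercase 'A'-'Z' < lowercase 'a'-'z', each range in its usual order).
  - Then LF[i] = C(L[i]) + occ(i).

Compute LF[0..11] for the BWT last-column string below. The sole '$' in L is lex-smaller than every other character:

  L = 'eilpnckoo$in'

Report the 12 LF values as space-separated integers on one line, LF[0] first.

Char counts: '$':1, 'c':1, 'e':1, 'i':2, 'k':1, 'l':1, 'n':2, 'o':2, 'p':1
C (first-col start): C('$')=0, C('c')=1, C('e')=2, C('i')=3, C('k')=5, C('l')=6, C('n')=7, C('o')=9, C('p')=11
L[0]='e': occ=0, LF[0]=C('e')+0=2+0=2
L[1]='i': occ=0, LF[1]=C('i')+0=3+0=3
L[2]='l': occ=0, LF[2]=C('l')+0=6+0=6
L[3]='p': occ=0, LF[3]=C('p')+0=11+0=11
L[4]='n': occ=0, LF[4]=C('n')+0=7+0=7
L[5]='c': occ=0, LF[5]=C('c')+0=1+0=1
L[6]='k': occ=0, LF[6]=C('k')+0=5+0=5
L[7]='o': occ=0, LF[7]=C('o')+0=9+0=9
L[8]='o': occ=1, LF[8]=C('o')+1=9+1=10
L[9]='$': occ=0, LF[9]=C('$')+0=0+0=0
L[10]='i': occ=1, LF[10]=C('i')+1=3+1=4
L[11]='n': occ=1, LF[11]=C('n')+1=7+1=8

Answer: 2 3 6 11 7 1 5 9 10 0 4 8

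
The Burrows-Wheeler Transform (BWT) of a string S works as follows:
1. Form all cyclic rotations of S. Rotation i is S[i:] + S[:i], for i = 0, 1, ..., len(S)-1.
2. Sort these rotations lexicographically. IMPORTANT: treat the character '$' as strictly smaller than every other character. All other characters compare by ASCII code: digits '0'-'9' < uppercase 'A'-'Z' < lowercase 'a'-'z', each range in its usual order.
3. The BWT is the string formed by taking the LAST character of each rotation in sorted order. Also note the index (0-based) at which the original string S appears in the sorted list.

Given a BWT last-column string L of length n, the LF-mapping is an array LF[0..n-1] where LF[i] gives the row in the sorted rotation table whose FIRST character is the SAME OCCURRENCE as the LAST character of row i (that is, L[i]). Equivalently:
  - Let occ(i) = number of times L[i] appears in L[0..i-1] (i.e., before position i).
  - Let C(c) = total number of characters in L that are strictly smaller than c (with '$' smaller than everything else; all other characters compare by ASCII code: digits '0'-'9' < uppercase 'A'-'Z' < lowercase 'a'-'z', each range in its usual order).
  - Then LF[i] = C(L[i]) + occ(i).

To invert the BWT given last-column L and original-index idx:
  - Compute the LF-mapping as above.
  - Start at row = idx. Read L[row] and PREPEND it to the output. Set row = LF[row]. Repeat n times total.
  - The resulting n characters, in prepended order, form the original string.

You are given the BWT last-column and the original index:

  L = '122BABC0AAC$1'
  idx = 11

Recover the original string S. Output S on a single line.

Answer: CA20AAB1CB21$

Derivation:
LF mapping: 2 4 5 9 6 10 11 1 7 8 12 0 3
Walk LF starting at row 11, prepending L[row]:
  step 1: row=11, L[11]='$', prepend. Next row=LF[11]=0
  step 2: row=0, L[0]='1', prepend. Next row=LF[0]=2
  step 3: row=2, L[2]='2', prepend. Next row=LF[2]=5
  step 4: row=5, L[5]='B', prepend. Next row=LF[5]=10
  step 5: row=10, L[10]='C', prepend. Next row=LF[10]=12
  step 6: row=12, L[12]='1', prepend. Next row=LF[12]=3
  step 7: row=3, L[3]='B', prepend. Next row=LF[3]=9
  step 8: row=9, L[9]='A', prepend. Next row=LF[9]=8
  step 9: row=8, L[8]='A', prepend. Next row=LF[8]=7
  step 10: row=7, L[7]='0', prepend. Next row=LF[7]=1
  step 11: row=1, L[1]='2', prepend. Next row=LF[1]=4
  step 12: row=4, L[4]='A', prepend. Next row=LF[4]=6
  step 13: row=6, L[6]='C', prepend. Next row=LF[6]=11
Reversed output: CA20AAB1CB21$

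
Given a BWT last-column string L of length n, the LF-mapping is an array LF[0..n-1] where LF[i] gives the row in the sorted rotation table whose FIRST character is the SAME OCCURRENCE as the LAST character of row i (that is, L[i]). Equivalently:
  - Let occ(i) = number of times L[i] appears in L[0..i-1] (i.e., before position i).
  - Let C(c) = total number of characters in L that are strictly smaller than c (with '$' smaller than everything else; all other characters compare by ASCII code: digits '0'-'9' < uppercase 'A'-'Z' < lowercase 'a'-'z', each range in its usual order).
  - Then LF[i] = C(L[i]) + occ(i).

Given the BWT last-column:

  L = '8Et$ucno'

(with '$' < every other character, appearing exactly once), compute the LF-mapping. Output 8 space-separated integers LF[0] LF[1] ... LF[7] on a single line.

Char counts: '$':1, '8':1, 'E':1, 'c':1, 'n':1, 'o':1, 't':1, 'u':1
C (first-col start): C('$')=0, C('8')=1, C('E')=2, C('c')=3, C('n')=4, C('o')=5, C('t')=6, C('u')=7
L[0]='8': occ=0, LF[0]=C('8')+0=1+0=1
L[1]='E': occ=0, LF[1]=C('E')+0=2+0=2
L[2]='t': occ=0, LF[2]=C('t')+0=6+0=6
L[3]='$': occ=0, LF[3]=C('$')+0=0+0=0
L[4]='u': occ=0, LF[4]=C('u')+0=7+0=7
L[5]='c': occ=0, LF[5]=C('c')+0=3+0=3
L[6]='n': occ=0, LF[6]=C('n')+0=4+0=4
L[7]='o': occ=0, LF[7]=C('o')+0=5+0=5

Answer: 1 2 6 0 7 3 4 5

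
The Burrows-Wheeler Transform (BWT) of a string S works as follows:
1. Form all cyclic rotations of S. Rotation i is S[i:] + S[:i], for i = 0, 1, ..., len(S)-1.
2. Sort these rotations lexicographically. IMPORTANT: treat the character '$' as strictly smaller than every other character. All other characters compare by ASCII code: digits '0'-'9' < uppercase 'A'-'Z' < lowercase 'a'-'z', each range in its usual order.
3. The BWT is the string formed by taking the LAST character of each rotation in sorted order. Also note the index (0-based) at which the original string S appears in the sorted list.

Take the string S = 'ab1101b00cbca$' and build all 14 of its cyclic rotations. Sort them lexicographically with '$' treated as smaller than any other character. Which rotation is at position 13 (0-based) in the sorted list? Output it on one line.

All 14 rotations (rotation i = S[i:]+S[:i]):
  rot[0] = ab1101b00cbca$
  rot[1] = b1101b00cbca$a
  rot[2] = 1101b00cbca$ab
  rot[3] = 101b00cbca$ab1
  rot[4] = 01b00cbca$ab11
  rot[5] = 1b00cbca$ab110
  rot[6] = b00cbca$ab1101
  rot[7] = 00cbca$ab1101b
  rot[8] = 0cbca$ab1101b0
  rot[9] = cbca$ab1101b00
  rot[10] = bca$ab1101b00c
  rot[11] = ca$ab1101b00cb
  rot[12] = a$ab1101b00cbc
  rot[13] = $ab1101b00cbca
Sorted (with $ < everything):
  sorted[0] = $ab1101b00cbca
  sorted[1] = 00cbca$ab1101b
  sorted[2] = 01b00cbca$ab11
  sorted[3] = 0cbca$ab1101b0
  sorted[4] = 101b00cbca$ab1
  sorted[5] = 1101b00cbca$ab
  sorted[6] = 1b00cbca$ab110
  sorted[7] = a$ab1101b00cbc
  sorted[8] = ab1101b00cbca$
  sorted[9] = b00cbca$ab1101
  sorted[10] = b1101b00cbca$a
  sorted[11] = bca$ab1101b00c
  sorted[12] = ca$ab1101b00cb
  sorted[13] = cbca$ab1101b00
sorted[13] = cbca$ab1101b00

Answer: cbca$ab1101b00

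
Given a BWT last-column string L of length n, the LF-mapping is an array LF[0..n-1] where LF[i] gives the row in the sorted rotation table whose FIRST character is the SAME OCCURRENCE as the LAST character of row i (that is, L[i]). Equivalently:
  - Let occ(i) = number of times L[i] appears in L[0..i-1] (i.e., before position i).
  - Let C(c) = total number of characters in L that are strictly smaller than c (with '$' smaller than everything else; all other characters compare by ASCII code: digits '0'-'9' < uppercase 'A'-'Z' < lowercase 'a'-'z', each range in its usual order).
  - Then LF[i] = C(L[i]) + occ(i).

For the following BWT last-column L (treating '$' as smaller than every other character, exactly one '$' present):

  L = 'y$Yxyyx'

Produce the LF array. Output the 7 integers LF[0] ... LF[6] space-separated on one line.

Answer: 4 0 1 2 5 6 3

Derivation:
Char counts: '$':1, 'Y':1, 'x':2, 'y':3
C (first-col start): C('$')=0, C('Y')=1, C('x')=2, C('y')=4
L[0]='y': occ=0, LF[0]=C('y')+0=4+0=4
L[1]='$': occ=0, LF[1]=C('$')+0=0+0=0
L[2]='Y': occ=0, LF[2]=C('Y')+0=1+0=1
L[3]='x': occ=0, LF[3]=C('x')+0=2+0=2
L[4]='y': occ=1, LF[4]=C('y')+1=4+1=5
L[5]='y': occ=2, LF[5]=C('y')+2=4+2=6
L[6]='x': occ=1, LF[6]=C('x')+1=2+1=3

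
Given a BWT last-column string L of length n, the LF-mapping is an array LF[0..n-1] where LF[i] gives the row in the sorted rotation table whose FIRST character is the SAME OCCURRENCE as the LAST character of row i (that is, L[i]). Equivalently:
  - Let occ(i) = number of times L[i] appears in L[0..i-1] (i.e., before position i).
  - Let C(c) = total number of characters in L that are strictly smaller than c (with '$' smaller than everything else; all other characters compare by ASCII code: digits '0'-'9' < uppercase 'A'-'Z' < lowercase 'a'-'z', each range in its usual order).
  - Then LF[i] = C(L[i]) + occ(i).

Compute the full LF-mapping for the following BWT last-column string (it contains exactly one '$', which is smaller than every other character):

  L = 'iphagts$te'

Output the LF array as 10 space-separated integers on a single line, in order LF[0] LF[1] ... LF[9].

Char counts: '$':1, 'a':1, 'e':1, 'g':1, 'h':1, 'i':1, 'p':1, 's':1, 't':2
C (first-col start): C('$')=0, C('a')=1, C('e')=2, C('g')=3, C('h')=4, C('i')=5, C('p')=6, C('s')=7, C('t')=8
L[0]='i': occ=0, LF[0]=C('i')+0=5+0=5
L[1]='p': occ=0, LF[1]=C('p')+0=6+0=6
L[2]='h': occ=0, LF[2]=C('h')+0=4+0=4
L[3]='a': occ=0, LF[3]=C('a')+0=1+0=1
L[4]='g': occ=0, LF[4]=C('g')+0=3+0=3
L[5]='t': occ=0, LF[5]=C('t')+0=8+0=8
L[6]='s': occ=0, LF[6]=C('s')+0=7+0=7
L[7]='$': occ=0, LF[7]=C('$')+0=0+0=0
L[8]='t': occ=1, LF[8]=C('t')+1=8+1=9
L[9]='e': occ=0, LF[9]=C('e')+0=2+0=2

Answer: 5 6 4 1 3 8 7 0 9 2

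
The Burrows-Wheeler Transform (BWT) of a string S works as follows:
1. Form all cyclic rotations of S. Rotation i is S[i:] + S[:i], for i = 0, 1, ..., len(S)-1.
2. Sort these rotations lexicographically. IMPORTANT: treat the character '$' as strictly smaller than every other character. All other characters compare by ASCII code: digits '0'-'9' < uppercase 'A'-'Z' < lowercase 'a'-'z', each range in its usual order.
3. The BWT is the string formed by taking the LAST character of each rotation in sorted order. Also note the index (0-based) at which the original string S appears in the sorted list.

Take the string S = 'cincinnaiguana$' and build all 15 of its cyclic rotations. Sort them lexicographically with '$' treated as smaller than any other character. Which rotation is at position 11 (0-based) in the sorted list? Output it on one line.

Answer: naiguana$cincin

Derivation:
All 15 rotations (rotation i = S[i:]+S[:i]):
  rot[0] = cincinnaiguana$
  rot[1] = incinnaiguana$c
  rot[2] = ncinnaiguana$ci
  rot[3] = cinnaiguana$cin
  rot[4] = innaiguana$cinc
  rot[5] = nnaiguana$cinci
  rot[6] = naiguana$cincin
  rot[7] = aiguana$cincinn
  rot[8] = iguana$cincinna
  rot[9] = guana$cincinnai
  rot[10] = uana$cincinnaig
  rot[11] = ana$cincinnaigu
  rot[12] = na$cincinnaigua
  rot[13] = a$cincinnaiguan
  rot[14] = $cincinnaiguana
Sorted (with $ < everything):
  sorted[0] = $cincinnaiguana
  sorted[1] = a$cincinnaiguan
  sorted[2] = aiguana$cincinn
  sorted[3] = ana$cincinnaigu
  sorted[4] = cincinnaiguana$
  sorted[5] = cinnaiguana$cin
  sorted[6] = guana$cincinnai
  sorted[7] = iguana$cincinna
  sorted[8] = incinnaiguana$c
  sorted[9] = innaiguana$cinc
  sorted[10] = na$cincinnaigua
  sorted[11] = naiguana$cincin
  sorted[12] = ncinnaiguana$ci
  sorted[13] = nnaiguana$cinci
  sorted[14] = uana$cincinnaig
sorted[11] = naiguana$cincin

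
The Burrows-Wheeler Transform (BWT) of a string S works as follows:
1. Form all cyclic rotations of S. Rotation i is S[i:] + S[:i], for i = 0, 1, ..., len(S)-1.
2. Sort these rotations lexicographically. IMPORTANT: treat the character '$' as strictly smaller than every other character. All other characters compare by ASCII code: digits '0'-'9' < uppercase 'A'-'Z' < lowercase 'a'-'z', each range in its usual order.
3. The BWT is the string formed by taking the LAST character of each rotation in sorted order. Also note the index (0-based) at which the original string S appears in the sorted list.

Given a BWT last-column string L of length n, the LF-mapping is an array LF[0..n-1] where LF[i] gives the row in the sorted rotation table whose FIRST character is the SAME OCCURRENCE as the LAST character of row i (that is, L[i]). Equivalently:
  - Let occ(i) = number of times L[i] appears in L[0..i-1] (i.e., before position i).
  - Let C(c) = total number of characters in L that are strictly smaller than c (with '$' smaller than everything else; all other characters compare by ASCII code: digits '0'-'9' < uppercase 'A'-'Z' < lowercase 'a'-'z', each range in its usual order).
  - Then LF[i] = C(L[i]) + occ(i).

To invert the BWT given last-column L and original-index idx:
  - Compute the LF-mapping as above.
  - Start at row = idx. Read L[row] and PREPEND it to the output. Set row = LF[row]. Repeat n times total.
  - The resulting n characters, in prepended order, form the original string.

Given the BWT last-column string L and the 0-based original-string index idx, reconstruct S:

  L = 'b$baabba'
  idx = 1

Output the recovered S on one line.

LF mapping: 4 0 5 1 2 6 7 3
Walk LF starting at row 1, prepending L[row]:
  step 1: row=1, L[1]='$', prepend. Next row=LF[1]=0
  step 2: row=0, L[0]='b', prepend. Next row=LF[0]=4
  step 3: row=4, L[4]='a', prepend. Next row=LF[4]=2
  step 4: row=2, L[2]='b', prepend. Next row=LF[2]=5
  step 5: row=5, L[5]='b', prepend. Next row=LF[5]=6
  step 6: row=6, L[6]='b', prepend. Next row=LF[6]=7
  step 7: row=7, L[7]='a', prepend. Next row=LF[7]=3
  step 8: row=3, L[3]='a', prepend. Next row=LF[3]=1
Reversed output: aabbbab$

Answer: aabbbab$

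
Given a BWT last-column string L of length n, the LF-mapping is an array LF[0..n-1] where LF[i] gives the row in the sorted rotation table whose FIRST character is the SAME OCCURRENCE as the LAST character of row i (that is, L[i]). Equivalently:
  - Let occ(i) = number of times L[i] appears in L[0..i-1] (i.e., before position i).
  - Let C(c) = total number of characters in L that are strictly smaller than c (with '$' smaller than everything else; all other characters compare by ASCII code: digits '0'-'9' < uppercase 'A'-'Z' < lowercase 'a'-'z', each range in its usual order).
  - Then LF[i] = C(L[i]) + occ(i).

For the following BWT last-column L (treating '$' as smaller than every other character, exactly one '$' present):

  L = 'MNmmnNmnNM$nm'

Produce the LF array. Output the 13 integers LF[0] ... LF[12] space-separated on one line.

Answer: 1 3 6 7 10 4 8 11 5 2 0 12 9

Derivation:
Char counts: '$':1, 'M':2, 'N':3, 'm':4, 'n':3
C (first-col start): C('$')=0, C('M')=1, C('N')=3, C('m')=6, C('n')=10
L[0]='M': occ=0, LF[0]=C('M')+0=1+0=1
L[1]='N': occ=0, LF[1]=C('N')+0=3+0=3
L[2]='m': occ=0, LF[2]=C('m')+0=6+0=6
L[3]='m': occ=1, LF[3]=C('m')+1=6+1=7
L[4]='n': occ=0, LF[4]=C('n')+0=10+0=10
L[5]='N': occ=1, LF[5]=C('N')+1=3+1=4
L[6]='m': occ=2, LF[6]=C('m')+2=6+2=8
L[7]='n': occ=1, LF[7]=C('n')+1=10+1=11
L[8]='N': occ=2, LF[8]=C('N')+2=3+2=5
L[9]='M': occ=1, LF[9]=C('M')+1=1+1=2
L[10]='$': occ=0, LF[10]=C('$')+0=0+0=0
L[11]='n': occ=2, LF[11]=C('n')+2=10+2=12
L[12]='m': occ=3, LF[12]=C('m')+3=6+3=9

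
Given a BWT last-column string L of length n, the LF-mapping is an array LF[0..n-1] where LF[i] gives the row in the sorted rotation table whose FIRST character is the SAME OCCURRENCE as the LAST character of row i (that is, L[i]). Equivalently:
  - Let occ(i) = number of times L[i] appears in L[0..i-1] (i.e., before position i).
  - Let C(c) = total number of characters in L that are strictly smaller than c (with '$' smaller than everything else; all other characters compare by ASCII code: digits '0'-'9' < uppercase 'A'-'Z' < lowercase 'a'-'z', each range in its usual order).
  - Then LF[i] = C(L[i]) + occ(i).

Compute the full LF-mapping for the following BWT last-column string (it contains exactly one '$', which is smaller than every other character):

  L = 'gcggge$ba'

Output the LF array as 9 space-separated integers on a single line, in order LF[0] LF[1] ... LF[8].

Answer: 5 3 6 7 8 4 0 2 1

Derivation:
Char counts: '$':1, 'a':1, 'b':1, 'c':1, 'e':1, 'g':4
C (first-col start): C('$')=0, C('a')=1, C('b')=2, C('c')=3, C('e')=4, C('g')=5
L[0]='g': occ=0, LF[0]=C('g')+0=5+0=5
L[1]='c': occ=0, LF[1]=C('c')+0=3+0=3
L[2]='g': occ=1, LF[2]=C('g')+1=5+1=6
L[3]='g': occ=2, LF[3]=C('g')+2=5+2=7
L[4]='g': occ=3, LF[4]=C('g')+3=5+3=8
L[5]='e': occ=0, LF[5]=C('e')+0=4+0=4
L[6]='$': occ=0, LF[6]=C('$')+0=0+0=0
L[7]='b': occ=0, LF[7]=C('b')+0=2+0=2
L[8]='a': occ=0, LF[8]=C('a')+0=1+0=1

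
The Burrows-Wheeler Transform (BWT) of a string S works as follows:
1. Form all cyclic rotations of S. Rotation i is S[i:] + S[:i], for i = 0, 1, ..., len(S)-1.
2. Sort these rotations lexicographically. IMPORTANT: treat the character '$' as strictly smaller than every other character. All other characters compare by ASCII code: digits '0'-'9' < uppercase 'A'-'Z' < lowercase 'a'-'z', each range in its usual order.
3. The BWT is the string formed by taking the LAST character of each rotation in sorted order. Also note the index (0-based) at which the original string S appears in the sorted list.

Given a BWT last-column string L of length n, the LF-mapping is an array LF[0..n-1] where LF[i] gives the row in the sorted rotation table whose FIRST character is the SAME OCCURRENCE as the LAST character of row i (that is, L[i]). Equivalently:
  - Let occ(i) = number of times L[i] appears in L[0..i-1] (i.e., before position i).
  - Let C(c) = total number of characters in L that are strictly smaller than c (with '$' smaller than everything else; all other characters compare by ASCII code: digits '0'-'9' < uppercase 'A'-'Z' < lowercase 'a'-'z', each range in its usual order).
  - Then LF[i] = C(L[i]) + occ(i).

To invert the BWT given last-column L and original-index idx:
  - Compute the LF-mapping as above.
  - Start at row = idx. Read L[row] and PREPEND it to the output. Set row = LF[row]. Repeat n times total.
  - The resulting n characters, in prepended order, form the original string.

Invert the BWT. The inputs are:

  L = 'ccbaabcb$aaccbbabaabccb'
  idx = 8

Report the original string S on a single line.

LF mapping: 16 17 8 1 2 9 18 10 0 3 4 19 20 11 12 5 13 6 7 14 21 22 15
Walk LF starting at row 8, prepending L[row]:
  step 1: row=8, L[8]='$', prepend. Next row=LF[8]=0
  step 2: row=0, L[0]='c', prepend. Next row=LF[0]=16
  step 3: row=16, L[16]='b', prepend. Next row=LF[16]=13
  step 4: row=13, L[13]='b', prepend. Next row=LF[13]=11
  step 5: row=11, L[11]='c', prepend. Next row=LF[11]=19
  step 6: row=19, L[19]='b', prepend. Next row=LF[19]=14
  step 7: row=14, L[14]='b', prepend. Next row=LF[14]=12
  step 8: row=12, L[12]='c', prepend. Next row=LF[12]=20
  step 9: row=20, L[20]='c', prepend. Next row=LF[20]=21
  step 10: row=21, L[21]='c', prepend. Next row=LF[21]=22
  step 11: row=22, L[22]='b', prepend. Next row=LF[22]=15
  step 12: row=15, L[15]='a', prepend. Next row=LF[15]=5
  step 13: row=5, L[5]='b', prepend. Next row=LF[5]=9
  step 14: row=9, L[9]='a', prepend. Next row=LF[9]=3
  step 15: row=3, L[3]='a', prepend. Next row=LF[3]=1
  step 16: row=1, L[1]='c', prepend. Next row=LF[1]=17
  step 17: row=17, L[17]='a', prepend. Next row=LF[17]=6
  step 18: row=6, L[6]='c', prepend. Next row=LF[6]=18
  step 19: row=18, L[18]='a', prepend. Next row=LF[18]=7
  step 20: row=7, L[7]='b', prepend. Next row=LF[7]=10
  step 21: row=10, L[10]='a', prepend. Next row=LF[10]=4
  step 22: row=4, L[4]='a', prepend. Next row=LF[4]=2
  step 23: row=2, L[2]='b', prepend. Next row=LF[2]=8
Reversed output: baabacacaababcccbbcbbc$

Answer: baabacacaababcccbbcbbc$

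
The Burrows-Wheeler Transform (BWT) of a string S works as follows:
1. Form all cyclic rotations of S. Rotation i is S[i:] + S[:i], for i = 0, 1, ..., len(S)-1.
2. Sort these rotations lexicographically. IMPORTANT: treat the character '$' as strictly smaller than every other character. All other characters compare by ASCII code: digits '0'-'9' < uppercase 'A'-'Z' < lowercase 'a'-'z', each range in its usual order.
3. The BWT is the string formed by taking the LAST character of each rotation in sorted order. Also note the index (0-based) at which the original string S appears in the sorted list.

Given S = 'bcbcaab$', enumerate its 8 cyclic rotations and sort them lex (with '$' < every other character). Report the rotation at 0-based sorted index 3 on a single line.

All 8 rotations (rotation i = S[i:]+S[:i]):
  rot[0] = bcbcaab$
  rot[1] = cbcaab$b
  rot[2] = bcaab$bc
  rot[3] = caab$bcb
  rot[4] = aab$bcbc
  rot[5] = ab$bcbca
  rot[6] = b$bcbcaa
  rot[7] = $bcbcaab
Sorted (with $ < everything):
  sorted[0] = $bcbcaab
  sorted[1] = aab$bcbc
  sorted[2] = ab$bcbca
  sorted[3] = b$bcbcaa
  sorted[4] = bcaab$bc
  sorted[5] = bcbcaab$
  sorted[6] = caab$bcb
  sorted[7] = cbcaab$b
sorted[3] = b$bcbcaa

Answer: b$bcbcaa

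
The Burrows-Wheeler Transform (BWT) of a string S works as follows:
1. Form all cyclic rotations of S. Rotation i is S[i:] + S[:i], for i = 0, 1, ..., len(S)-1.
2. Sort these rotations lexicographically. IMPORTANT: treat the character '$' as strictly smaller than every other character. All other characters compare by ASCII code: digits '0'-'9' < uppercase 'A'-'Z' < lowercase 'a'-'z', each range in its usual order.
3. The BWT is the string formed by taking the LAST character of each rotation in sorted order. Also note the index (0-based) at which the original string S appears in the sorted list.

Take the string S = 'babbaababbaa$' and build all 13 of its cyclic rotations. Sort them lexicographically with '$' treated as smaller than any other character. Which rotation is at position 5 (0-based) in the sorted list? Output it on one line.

Answer: abbaa$babbaab

Derivation:
All 13 rotations (rotation i = S[i:]+S[:i]):
  rot[0] = babbaababbaa$
  rot[1] = abbaababbaa$b
  rot[2] = bbaababbaa$ba
  rot[3] = baababbaa$bab
  rot[4] = aababbaa$babb
  rot[5] = ababbaa$babba
  rot[6] = babbaa$babbaa
  rot[7] = abbaa$babbaab
  rot[8] = bbaa$babbaaba
  rot[9] = baa$babbaabab
  rot[10] = aa$babbaababb
  rot[11] = a$babbaababba
  rot[12] = $babbaababbaa
Sorted (with $ < everything):
  sorted[0] = $babbaababbaa
  sorted[1] = a$babbaababba
  sorted[2] = aa$babbaababb
  sorted[3] = aababbaa$babb
  sorted[4] = ababbaa$babba
  sorted[5] = abbaa$babbaab
  sorted[6] = abbaababbaa$b
  sorted[7] = baa$babbaabab
  sorted[8] = baababbaa$bab
  sorted[9] = babbaa$babbaa
  sorted[10] = babbaababbaa$
  sorted[11] = bbaa$babbaaba
  sorted[12] = bbaababbaa$ba
sorted[5] = abbaa$babbaab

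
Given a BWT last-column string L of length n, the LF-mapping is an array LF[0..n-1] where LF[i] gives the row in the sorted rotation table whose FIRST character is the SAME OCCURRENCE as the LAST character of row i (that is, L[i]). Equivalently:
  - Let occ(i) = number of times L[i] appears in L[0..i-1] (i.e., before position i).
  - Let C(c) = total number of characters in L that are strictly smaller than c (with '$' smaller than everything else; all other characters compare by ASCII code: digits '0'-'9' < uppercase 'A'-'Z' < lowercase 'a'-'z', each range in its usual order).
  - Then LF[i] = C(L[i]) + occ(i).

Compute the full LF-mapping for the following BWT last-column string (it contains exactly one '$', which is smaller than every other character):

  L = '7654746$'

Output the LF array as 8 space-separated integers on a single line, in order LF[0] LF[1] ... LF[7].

Char counts: '$':1, '4':2, '5':1, '6':2, '7':2
C (first-col start): C('$')=0, C('4')=1, C('5')=3, C('6')=4, C('7')=6
L[0]='7': occ=0, LF[0]=C('7')+0=6+0=6
L[1]='6': occ=0, LF[1]=C('6')+0=4+0=4
L[2]='5': occ=0, LF[2]=C('5')+0=3+0=3
L[3]='4': occ=0, LF[3]=C('4')+0=1+0=1
L[4]='7': occ=1, LF[4]=C('7')+1=6+1=7
L[5]='4': occ=1, LF[5]=C('4')+1=1+1=2
L[6]='6': occ=1, LF[6]=C('6')+1=4+1=5
L[7]='$': occ=0, LF[7]=C('$')+0=0+0=0

Answer: 6 4 3 1 7 2 5 0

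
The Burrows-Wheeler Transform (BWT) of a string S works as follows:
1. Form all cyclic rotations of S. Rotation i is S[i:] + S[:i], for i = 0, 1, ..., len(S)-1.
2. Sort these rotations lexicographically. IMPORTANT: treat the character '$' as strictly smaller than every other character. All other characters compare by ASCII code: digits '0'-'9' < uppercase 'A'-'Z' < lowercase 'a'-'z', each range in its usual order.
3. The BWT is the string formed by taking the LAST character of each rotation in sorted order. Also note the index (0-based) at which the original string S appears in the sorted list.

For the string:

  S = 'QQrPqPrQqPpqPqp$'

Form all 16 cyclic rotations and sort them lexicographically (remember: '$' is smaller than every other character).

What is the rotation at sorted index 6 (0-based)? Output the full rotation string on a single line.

All 16 rotations (rotation i = S[i:]+S[:i]):
  rot[0] = QQrPqPrQqPpqPqp$
  rot[1] = QrPqPrQqPpqPqp$Q
  rot[2] = rPqPrQqPpqPqp$QQ
  rot[3] = PqPrQqPpqPqp$QQr
  rot[4] = qPrQqPpqPqp$QQrP
  rot[5] = PrQqPpqPqp$QQrPq
  rot[6] = rQqPpqPqp$QQrPqP
  rot[7] = QqPpqPqp$QQrPqPr
  rot[8] = qPpqPqp$QQrPqPrQ
  rot[9] = PpqPqp$QQrPqPrQq
  rot[10] = pqPqp$QQrPqPrQqP
  rot[11] = qPqp$QQrPqPrQqPp
  rot[12] = Pqp$QQrPqPrQqPpq
  rot[13] = qp$QQrPqPrQqPpqP
  rot[14] = p$QQrPqPrQqPpqPq
  rot[15] = $QQrPqPrQqPpqPqp
Sorted (with $ < everything):
  sorted[0] = $QQrPqPrQqPpqPqp
  sorted[1] = PpqPqp$QQrPqPrQq
  sorted[2] = PqPrQqPpqPqp$QQr
  sorted[3] = Pqp$QQrPqPrQqPpq
  sorted[4] = PrQqPpqPqp$QQrPq
  sorted[5] = QQrPqPrQqPpqPqp$
  sorted[6] = QqPpqPqp$QQrPqPr
  sorted[7] = QrPqPrQqPpqPqp$Q
  sorted[8] = p$QQrPqPrQqPpqPq
  sorted[9] = pqPqp$QQrPqPrQqP
  sorted[10] = qPpqPqp$QQrPqPrQ
  sorted[11] = qPqp$QQrPqPrQqPp
  sorted[12] = qPrQqPpqPqp$QQrP
  sorted[13] = qp$QQrPqPrQqPpqP
  sorted[14] = rPqPrQqPpqPqp$QQ
  sorted[15] = rQqPpqPqp$QQrPqP
sorted[6] = QqPpqPqp$QQrPqPr

Answer: QqPpqPqp$QQrPqPr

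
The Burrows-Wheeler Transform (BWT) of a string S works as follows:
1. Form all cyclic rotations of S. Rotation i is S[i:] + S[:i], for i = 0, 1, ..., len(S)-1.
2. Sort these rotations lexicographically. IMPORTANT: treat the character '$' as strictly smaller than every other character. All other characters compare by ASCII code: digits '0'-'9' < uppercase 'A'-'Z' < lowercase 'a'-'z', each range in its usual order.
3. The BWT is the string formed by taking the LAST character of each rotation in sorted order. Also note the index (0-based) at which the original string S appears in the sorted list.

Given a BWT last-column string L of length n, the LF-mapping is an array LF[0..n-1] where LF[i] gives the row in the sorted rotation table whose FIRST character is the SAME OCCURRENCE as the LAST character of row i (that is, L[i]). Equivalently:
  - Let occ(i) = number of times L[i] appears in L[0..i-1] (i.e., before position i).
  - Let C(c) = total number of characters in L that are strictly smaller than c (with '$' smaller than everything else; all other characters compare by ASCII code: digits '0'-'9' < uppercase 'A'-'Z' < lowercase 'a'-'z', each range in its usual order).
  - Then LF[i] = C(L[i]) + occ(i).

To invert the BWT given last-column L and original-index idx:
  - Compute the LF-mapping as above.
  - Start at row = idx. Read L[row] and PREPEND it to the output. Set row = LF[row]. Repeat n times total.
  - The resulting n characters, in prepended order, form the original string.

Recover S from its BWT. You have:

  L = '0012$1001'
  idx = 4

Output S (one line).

Answer: 01201100$

Derivation:
LF mapping: 1 2 5 8 0 6 3 4 7
Walk LF starting at row 4, prepending L[row]:
  step 1: row=4, L[4]='$', prepend. Next row=LF[4]=0
  step 2: row=0, L[0]='0', prepend. Next row=LF[0]=1
  step 3: row=1, L[1]='0', prepend. Next row=LF[1]=2
  step 4: row=2, L[2]='1', prepend. Next row=LF[2]=5
  step 5: row=5, L[5]='1', prepend. Next row=LF[5]=6
  step 6: row=6, L[6]='0', prepend. Next row=LF[6]=3
  step 7: row=3, L[3]='2', prepend. Next row=LF[3]=8
  step 8: row=8, L[8]='1', prepend. Next row=LF[8]=7
  step 9: row=7, L[7]='0', prepend. Next row=LF[7]=4
Reversed output: 01201100$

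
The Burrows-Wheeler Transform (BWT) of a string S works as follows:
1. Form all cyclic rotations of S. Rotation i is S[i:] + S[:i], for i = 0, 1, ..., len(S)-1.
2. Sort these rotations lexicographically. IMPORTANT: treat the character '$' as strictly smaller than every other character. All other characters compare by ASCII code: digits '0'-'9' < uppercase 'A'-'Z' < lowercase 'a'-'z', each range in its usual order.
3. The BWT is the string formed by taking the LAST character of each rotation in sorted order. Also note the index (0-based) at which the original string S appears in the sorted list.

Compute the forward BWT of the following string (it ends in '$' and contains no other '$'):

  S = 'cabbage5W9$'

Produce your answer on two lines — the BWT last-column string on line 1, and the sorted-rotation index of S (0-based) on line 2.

Answer: 9eW5cbba$ga
8

Derivation:
All 11 rotations (rotation i = S[i:]+S[:i]):
  rot[0] = cabbage5W9$
  rot[1] = abbage5W9$c
  rot[2] = bbage5W9$ca
  rot[3] = bage5W9$cab
  rot[4] = age5W9$cabb
  rot[5] = ge5W9$cabba
  rot[6] = e5W9$cabbag
  rot[7] = 5W9$cabbage
  rot[8] = W9$cabbage5
  rot[9] = 9$cabbage5W
  rot[10] = $cabbage5W9
Sorted (with $ < everything):
  sorted[0] = $cabbage5W9  (last char: '9')
  sorted[1] = 5W9$cabbage  (last char: 'e')
  sorted[2] = 9$cabbage5W  (last char: 'W')
  sorted[3] = W9$cabbage5  (last char: '5')
  sorted[4] = abbage5W9$c  (last char: 'c')
  sorted[5] = age5W9$cabb  (last char: 'b')
  sorted[6] = bage5W9$cab  (last char: 'b')
  sorted[7] = bbage5W9$ca  (last char: 'a')
  sorted[8] = cabbage5W9$  (last char: '$')
  sorted[9] = e5W9$cabbag  (last char: 'g')
  sorted[10] = ge5W9$cabba  (last char: 'a')
Last column: 9eW5cbba$ga
Original string S is at sorted index 8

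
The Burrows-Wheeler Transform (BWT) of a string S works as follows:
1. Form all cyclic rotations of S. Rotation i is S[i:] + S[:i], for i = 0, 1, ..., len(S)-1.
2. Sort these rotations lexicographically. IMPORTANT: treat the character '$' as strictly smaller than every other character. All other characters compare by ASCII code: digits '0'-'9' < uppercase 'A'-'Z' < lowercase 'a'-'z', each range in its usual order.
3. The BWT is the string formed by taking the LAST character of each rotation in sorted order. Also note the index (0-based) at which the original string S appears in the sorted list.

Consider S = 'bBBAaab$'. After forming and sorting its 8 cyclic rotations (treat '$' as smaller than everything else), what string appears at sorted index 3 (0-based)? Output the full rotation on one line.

All 8 rotations (rotation i = S[i:]+S[:i]):
  rot[0] = bBBAaab$
  rot[1] = BBAaab$b
  rot[2] = BAaab$bB
  rot[3] = Aaab$bBB
  rot[4] = aab$bBBA
  rot[5] = ab$bBBAa
  rot[6] = b$bBBAaa
  rot[7] = $bBBAaab
Sorted (with $ < everything):
  sorted[0] = $bBBAaab
  sorted[1] = Aaab$bBB
  sorted[2] = BAaab$bB
  sorted[3] = BBAaab$b
  sorted[4] = aab$bBBA
  sorted[5] = ab$bBBAa
  sorted[6] = b$bBBAaa
  sorted[7] = bBBAaab$
sorted[3] = BBAaab$b

Answer: BBAaab$b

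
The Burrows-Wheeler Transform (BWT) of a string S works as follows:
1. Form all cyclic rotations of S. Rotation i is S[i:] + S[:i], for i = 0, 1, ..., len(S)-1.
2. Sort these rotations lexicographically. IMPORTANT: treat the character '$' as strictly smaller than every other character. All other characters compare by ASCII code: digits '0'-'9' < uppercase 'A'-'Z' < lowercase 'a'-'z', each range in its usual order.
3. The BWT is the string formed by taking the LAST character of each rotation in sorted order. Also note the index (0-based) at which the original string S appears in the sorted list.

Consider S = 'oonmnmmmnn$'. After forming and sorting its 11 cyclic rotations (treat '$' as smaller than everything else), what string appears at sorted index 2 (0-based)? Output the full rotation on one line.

Answer: mmnn$oonmnm

Derivation:
All 11 rotations (rotation i = S[i:]+S[:i]):
  rot[0] = oonmnmmmnn$
  rot[1] = onmnmmmnn$o
  rot[2] = nmnmmmnn$oo
  rot[3] = mnmmmnn$oon
  rot[4] = nmmmnn$oonm
  rot[5] = mmmnn$oonmn
  rot[6] = mmnn$oonmnm
  rot[7] = mnn$oonmnmm
  rot[8] = nn$oonmnmmm
  rot[9] = n$oonmnmmmn
  rot[10] = $oonmnmmmnn
Sorted (with $ < everything):
  sorted[0] = $oonmnmmmnn
  sorted[1] = mmmnn$oonmn
  sorted[2] = mmnn$oonmnm
  sorted[3] = mnmmmnn$oon
  sorted[4] = mnn$oonmnmm
  sorted[5] = n$oonmnmmmn
  sorted[6] = nmmmnn$oonm
  sorted[7] = nmnmmmnn$oo
  sorted[8] = nn$oonmnmmm
  sorted[9] = onmnmmmnn$o
  sorted[10] = oonmnmmmnn$
sorted[2] = mmnn$oonmnm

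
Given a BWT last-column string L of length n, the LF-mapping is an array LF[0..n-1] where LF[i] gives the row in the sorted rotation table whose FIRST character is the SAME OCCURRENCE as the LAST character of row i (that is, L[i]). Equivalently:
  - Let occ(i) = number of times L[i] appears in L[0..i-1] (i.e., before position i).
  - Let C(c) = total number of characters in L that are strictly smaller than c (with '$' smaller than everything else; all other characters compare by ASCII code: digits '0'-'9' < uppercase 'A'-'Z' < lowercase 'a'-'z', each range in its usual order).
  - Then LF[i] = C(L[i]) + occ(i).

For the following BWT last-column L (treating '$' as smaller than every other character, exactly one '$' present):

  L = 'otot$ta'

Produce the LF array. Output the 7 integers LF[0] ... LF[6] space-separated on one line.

Char counts: '$':1, 'a':1, 'o':2, 't':3
C (first-col start): C('$')=0, C('a')=1, C('o')=2, C('t')=4
L[0]='o': occ=0, LF[0]=C('o')+0=2+0=2
L[1]='t': occ=0, LF[1]=C('t')+0=4+0=4
L[2]='o': occ=1, LF[2]=C('o')+1=2+1=3
L[3]='t': occ=1, LF[3]=C('t')+1=4+1=5
L[4]='$': occ=0, LF[4]=C('$')+0=0+0=0
L[5]='t': occ=2, LF[5]=C('t')+2=4+2=6
L[6]='a': occ=0, LF[6]=C('a')+0=1+0=1

Answer: 2 4 3 5 0 6 1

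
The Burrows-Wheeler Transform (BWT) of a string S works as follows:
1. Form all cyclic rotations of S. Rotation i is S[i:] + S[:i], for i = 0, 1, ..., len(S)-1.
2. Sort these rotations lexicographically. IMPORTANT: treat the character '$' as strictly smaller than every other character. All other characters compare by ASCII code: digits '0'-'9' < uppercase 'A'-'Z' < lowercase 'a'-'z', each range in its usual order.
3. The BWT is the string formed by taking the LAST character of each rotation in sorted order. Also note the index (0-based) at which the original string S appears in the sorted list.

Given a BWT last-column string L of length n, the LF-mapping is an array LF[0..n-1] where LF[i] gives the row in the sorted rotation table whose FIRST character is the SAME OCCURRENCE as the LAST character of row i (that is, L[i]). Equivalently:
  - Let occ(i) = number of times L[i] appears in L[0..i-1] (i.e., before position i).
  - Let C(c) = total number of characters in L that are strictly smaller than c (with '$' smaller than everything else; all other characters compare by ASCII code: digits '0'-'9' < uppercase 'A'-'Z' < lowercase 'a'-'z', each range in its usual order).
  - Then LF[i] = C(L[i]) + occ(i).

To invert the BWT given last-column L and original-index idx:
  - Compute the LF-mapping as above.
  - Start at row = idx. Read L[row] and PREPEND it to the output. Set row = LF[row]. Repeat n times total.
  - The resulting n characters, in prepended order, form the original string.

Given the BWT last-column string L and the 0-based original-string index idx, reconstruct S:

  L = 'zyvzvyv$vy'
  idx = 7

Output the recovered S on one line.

Answer: yzvyyvvvz$

Derivation:
LF mapping: 8 5 1 9 2 6 3 0 4 7
Walk LF starting at row 7, prepending L[row]:
  step 1: row=7, L[7]='$', prepend. Next row=LF[7]=0
  step 2: row=0, L[0]='z', prepend. Next row=LF[0]=8
  step 3: row=8, L[8]='v', prepend. Next row=LF[8]=4
  step 4: row=4, L[4]='v', prepend. Next row=LF[4]=2
  step 5: row=2, L[2]='v', prepend. Next row=LF[2]=1
  step 6: row=1, L[1]='y', prepend. Next row=LF[1]=5
  step 7: row=5, L[5]='y', prepend. Next row=LF[5]=6
  step 8: row=6, L[6]='v', prepend. Next row=LF[6]=3
  step 9: row=3, L[3]='z', prepend. Next row=LF[3]=9
  step 10: row=9, L[9]='y', prepend. Next row=LF[9]=7
Reversed output: yzvyyvvvz$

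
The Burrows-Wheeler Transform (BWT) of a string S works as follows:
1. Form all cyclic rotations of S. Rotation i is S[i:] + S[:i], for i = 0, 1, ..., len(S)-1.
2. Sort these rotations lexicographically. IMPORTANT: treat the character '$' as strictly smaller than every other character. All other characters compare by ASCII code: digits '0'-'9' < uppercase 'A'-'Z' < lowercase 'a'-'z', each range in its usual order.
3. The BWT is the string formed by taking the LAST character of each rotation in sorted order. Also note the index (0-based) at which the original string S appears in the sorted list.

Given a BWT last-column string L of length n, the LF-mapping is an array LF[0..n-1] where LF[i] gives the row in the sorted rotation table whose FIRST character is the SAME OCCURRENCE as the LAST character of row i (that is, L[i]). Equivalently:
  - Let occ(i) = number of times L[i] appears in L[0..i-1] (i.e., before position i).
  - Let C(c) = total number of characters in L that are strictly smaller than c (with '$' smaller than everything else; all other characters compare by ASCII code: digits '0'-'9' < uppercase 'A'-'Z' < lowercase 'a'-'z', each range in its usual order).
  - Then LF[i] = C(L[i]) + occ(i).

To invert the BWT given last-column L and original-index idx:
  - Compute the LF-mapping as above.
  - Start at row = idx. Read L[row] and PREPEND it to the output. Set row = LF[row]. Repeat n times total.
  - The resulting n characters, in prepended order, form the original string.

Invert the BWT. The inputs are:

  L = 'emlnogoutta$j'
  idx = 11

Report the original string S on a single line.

LF mapping: 2 6 5 7 8 3 9 12 10 11 1 0 4
Walk LF starting at row 11, prepending L[row]:
  step 1: row=11, L[11]='$', prepend. Next row=LF[11]=0
  step 2: row=0, L[0]='e', prepend. Next row=LF[0]=2
  step 3: row=2, L[2]='l', prepend. Next row=LF[2]=5
  step 4: row=5, L[5]='g', prepend. Next row=LF[5]=3
  step 5: row=3, L[3]='n', prepend. Next row=LF[3]=7
  step 6: row=7, L[7]='u', prepend. Next row=LF[7]=12
  step 7: row=12, L[12]='j', prepend. Next row=LF[12]=4
  step 8: row=4, L[4]='o', prepend. Next row=LF[4]=8
  step 9: row=8, L[8]='t', prepend. Next row=LF[8]=10
  step 10: row=10, L[10]='a', prepend. Next row=LF[10]=1
  step 11: row=1, L[1]='m', prepend. Next row=LF[1]=6
  step 12: row=6, L[6]='o', prepend. Next row=LF[6]=9
  step 13: row=9, L[9]='t', prepend. Next row=LF[9]=11
Reversed output: tomatojungle$

Answer: tomatojungle$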